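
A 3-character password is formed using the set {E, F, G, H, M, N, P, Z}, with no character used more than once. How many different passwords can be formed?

With no repetition, fill the 3 characters in order: 8 choices, then 7, down to 6.
That product is 8 × 7 × 6 = 336.

336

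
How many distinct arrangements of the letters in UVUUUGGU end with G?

Fix G in the last position and arrange the remaining 7 letters.
Those 7 letters have U appearing 5 times, giving (7)!/(5!) = 42.

42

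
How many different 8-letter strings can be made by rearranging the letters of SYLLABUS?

10080

Letter multiplicities in SYLLABUS: A×1, B×1, L×2, S×2, U×1, Y×1.
Dividing 8! = 40320 by 2!·2! = 4 for the repeated letters gives 10080.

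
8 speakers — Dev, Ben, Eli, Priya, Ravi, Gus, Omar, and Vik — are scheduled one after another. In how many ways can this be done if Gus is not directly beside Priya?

30240

There are 8! = 40320 arrangements in all. If Gus and Priya are adjacent, merging them into one block gives 2·(7)! = 10080 arrangements.
So 40320 − 10080 = 30240 arrangements keep them apart.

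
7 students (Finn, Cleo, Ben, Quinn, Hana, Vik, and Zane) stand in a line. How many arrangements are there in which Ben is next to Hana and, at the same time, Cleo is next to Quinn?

Treat {Ben,Hana} as one block (2 orders) and {Cleo,Quinn} as another (2 orders).
That leaves 5 units to arrange: 2 × 2 × 5! = 4 × 120 = 480.

480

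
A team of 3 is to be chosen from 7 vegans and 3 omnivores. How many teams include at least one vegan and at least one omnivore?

84

Total 3-person selections from all 10: C(10,3) = 120.
Selections missing a whole group: no vegans → C(3,3) = 1; no omnivores → C(7,3) = 35.
Both groups omitted at once is impossible, so 120 − 36 = 84.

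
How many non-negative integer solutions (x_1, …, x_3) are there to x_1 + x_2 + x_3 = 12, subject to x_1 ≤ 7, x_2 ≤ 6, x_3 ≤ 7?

40

Ignoring the caps, the number of non-negative solutions to x_1+…+x_3 = 12 is C(14,2) = 91.
Subtract solutions that violate a single cap (substitute x_i' = x_i − (cap_i+1)): x_1 ≥ 8 gives C(6,2) = 15; x_2 ≥ 7 gives C(7,2) = 21; x_3 ≥ 8 gives C(6,2) = 15. Together 51.
No two caps can be exceeded simultaneously, so the pair terms are all 0.
By inclusion–exclusion the count is 91 − 51 + 0 = 40.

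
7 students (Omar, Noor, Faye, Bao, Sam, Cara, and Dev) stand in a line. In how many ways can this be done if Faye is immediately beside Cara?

1440

Place the 5 others and the Faye-Cara pair as 6 objects in a line; the pair has 2 internal arrangements.
That gives 2 × 6! = 2 × 720 = 1440.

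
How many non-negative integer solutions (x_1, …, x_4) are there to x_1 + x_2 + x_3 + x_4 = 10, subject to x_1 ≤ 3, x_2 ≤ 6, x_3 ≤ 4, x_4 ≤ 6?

Ignoring the caps, the number of non-negative solutions to x_1+…+x_4 = 10 is C(13,3) = 286.
Subtract solutions that violate a single cap (substitute x_i' = x_i − (cap_i+1)): x_1 ≥ 4 gives C(9,3) = 84; x_2 ≥ 7 gives C(6,3) = 20; x_3 ≥ 5 gives C(8,3) = 56; x_4 ≥ 7 gives C(6,3) = 20. Together 180.
Add back pairs where two caps are both exceeded: 0 + 4 + 0 + 0 + 0 + 0 = 4.
By inclusion–exclusion the count is 286 − 180 + 4 = 110.

110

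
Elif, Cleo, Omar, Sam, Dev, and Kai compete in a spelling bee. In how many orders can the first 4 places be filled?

360

There are 6 choices for 1st place, 5 for 2nd, and so on down to 3 for position 4.
That gives 6 × 5 × 4 × 3 = 360.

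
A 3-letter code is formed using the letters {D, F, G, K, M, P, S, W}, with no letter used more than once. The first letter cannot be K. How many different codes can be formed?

The first letter has 8−1 = 7 choices (anything except K).
The remaining 2 letters are filled from the other 7 symbols without repetition: 7 × 6 = 42.
Total: 7 × 42 = 294.

294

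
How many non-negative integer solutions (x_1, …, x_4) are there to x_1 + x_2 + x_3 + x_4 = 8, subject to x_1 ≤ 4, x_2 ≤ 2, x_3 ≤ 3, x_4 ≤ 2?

Without the upper bounds there are C(11,3) = 165 ways to split 8 among 4 variables.
Subtract solutions that violate a single cap (substitute x_i' = x_i − (cap_i+1)): x_1 ≥ 5 gives C(6,3) = 20; x_2 ≥ 3 gives C(8,3) = 56; x_3 ≥ 4 gives C(7,3) = 35; x_4 ≥ 3 gives C(8,3) = 56. Together 167.
Add back pairs where two caps are both exceeded: 1 + 0 + 1 + 4 + 10 + 4 = 20.
By inclusion–exclusion the count is 165 − 167 + 20 = 18.

18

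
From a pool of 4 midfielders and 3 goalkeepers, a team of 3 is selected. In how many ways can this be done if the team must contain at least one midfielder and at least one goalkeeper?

With no constraint there are C(7,3) = 35 possible selections.
Subtract selections that omit an entire group: no midfielders → C(3,3) = 1; no goalkeepers → C(4,3) = 4.
Both groups omitted at once is impossible, so 35 − 5 = 30.

30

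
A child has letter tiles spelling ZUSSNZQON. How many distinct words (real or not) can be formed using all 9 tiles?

Letter multiplicities in ZUSSNZQON: N×2, O×1, Q×1, S×2, U×1, Z×2.
So there are 9! / (2!·2!·2!) = 45360 distinguishable arrangements.

45360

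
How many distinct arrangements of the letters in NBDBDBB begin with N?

Fix N in the first position and arrange the remaining 6 letters.
Those 6 letters have B appearing 4 times and D appearing twice, giving (6)!/(4!·2!) = 15.

15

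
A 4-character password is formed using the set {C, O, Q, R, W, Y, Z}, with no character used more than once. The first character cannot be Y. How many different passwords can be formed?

The first character has 7−1 = 6 choices (anything except Y).
The remaining 3 characters are filled from the other 6 symbols without repetition: 6 × 5 × 4 = 120.
Total: 6 × 120 = 720.

720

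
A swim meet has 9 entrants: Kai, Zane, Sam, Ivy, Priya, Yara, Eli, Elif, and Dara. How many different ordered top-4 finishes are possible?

There are 9 choices for 1st place, 8 for 2nd, and so on down to 6 for position 4.
That gives 9 × 8 × 7 × 6 = 3024.

3024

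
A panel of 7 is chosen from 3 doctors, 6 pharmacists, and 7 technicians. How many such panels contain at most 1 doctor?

6864

Split by how many doctors are chosen (0 through 1).
Sum: C(3,0)·C(13,7) + C(3,1)·C(13,6) = 1716 + 5148 = 6864.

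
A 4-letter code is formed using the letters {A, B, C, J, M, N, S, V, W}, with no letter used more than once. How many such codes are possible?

3024

Choose and order 4 of the 9 symbols: the first letter has 9 options, the next 8, then 7, 6.
That product is 9 × 8 × 7 × 6 = 3024.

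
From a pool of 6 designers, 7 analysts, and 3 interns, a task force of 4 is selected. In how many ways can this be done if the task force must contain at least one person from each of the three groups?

819

With no constraint there are C(16,4) = 1820 possible selections.
Selections missing a whole group: no designers → C(10,4) = 210; no analysts → C(9,4) = 126; no interns → C(13,4) = 715.
Add back selections omitting two groups (i.e. drawn from a single group): C(6,4) + C(7,4) + C(3,4) = 50.
By inclusion–exclusion: 1820 − 1051 + 50 = 819.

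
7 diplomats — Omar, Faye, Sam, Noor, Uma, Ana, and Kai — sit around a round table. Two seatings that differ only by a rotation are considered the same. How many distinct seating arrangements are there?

Seat Omar anywhere (absorbing the rotational symmetry), then permute the other 6: (6)! = 720.

720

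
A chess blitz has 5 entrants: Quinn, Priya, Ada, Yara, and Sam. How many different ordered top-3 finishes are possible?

This is an ordered selection of 3 from 5: P(5,3).
That gives 5 × 4 × 3 = 60.

60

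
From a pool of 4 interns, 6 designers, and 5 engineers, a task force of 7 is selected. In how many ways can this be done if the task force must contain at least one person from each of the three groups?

Total 7-person selections from all 15: C(15,7) = 6435.
Selections missing a whole group: no interns → C(11,7) = 330; no designers → C(9,7) = 36; no engineers → C(10,7) = 120.
Add back selections omitting two groups (i.e. drawn from a single group): C(4,7) + C(6,7) + C(5,7) = 0.
By inclusion–exclusion: 6435 − 486 + 0 = 5949.

5949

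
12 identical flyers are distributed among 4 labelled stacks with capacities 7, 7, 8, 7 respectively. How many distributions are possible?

330

Ignoring the caps, the number of non-negative solutions to x_1+…+x_4 = 12 is C(15,3) = 455.
Subtract solutions that violate a single cap (substitute x_i' = x_i − (cap_i+1)): x_1 ≥ 8 gives C(7,3) = 35; x_2 ≥ 8 gives C(7,3) = 35; x_3 ≥ 9 gives C(6,3) = 20; x_4 ≥ 8 gives C(7,3) = 35. Together 125.
No two caps can be exceeded simultaneously, so the pair terms are all 0.
By inclusion–exclusion the count is 455 − 125 + 0 = 330.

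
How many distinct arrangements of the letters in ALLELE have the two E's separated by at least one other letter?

40

Total arrangements of ALLELE: 6!/(3!·2!) = 60.
If the two E's are adjacent, glue them into one block, leaving 5 items to arrange: (5)!/(3!) = 20 ways.
Hence 60 − 20 = 40.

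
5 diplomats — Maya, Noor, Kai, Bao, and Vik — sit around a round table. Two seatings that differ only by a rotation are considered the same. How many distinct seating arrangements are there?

24

Seat Maya anywhere (absorbing the rotational symmetry), then permute the other 4: (4)! = 24.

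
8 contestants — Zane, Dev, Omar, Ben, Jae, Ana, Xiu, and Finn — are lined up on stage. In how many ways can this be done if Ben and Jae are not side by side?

Of the 8! = 40320 arrangements, those with Ben and Jae adjacent number 2 × 7! = 10080 (treat the pair as a block with 2 internal orders).
So 40320 − 10080 = 30240 arrangements keep them apart.

30240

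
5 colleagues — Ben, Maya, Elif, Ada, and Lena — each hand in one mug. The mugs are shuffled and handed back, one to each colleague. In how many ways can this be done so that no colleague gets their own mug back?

44

This is the derangement count D_5: permutations of 5 items with no fixed point.
By inclusion–exclusion this is Σ_{j=0}^{5} (−1)^j C(5,j)·(5−j)!.
Computing: 120 − 120 + 60 − 20 + 5 − 1 = 44.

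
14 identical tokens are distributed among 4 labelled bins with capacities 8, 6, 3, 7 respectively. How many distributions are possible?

By stars and bars, unrestricted non-negative solutions to x_1+…+x_4 = 14 number C(14+3,3) = 680.
Subtract solutions that violate a single cap (substitute x_i' = x_i − (cap_i+1)): x_1 ≥ 9 gives C(8,3) = 56; x_2 ≥ 7 gives C(10,3) = 120; x_3 ≥ 4 gives C(13,3) = 286; x_4 ≥ 8 gives C(9,3) = 84. Together 546.
Add back pairs where two caps are both exceeded: 0 + 4 + 0 + 20 + 0 + 10 = 34.
By inclusion–exclusion the count is 680 − 546 + 34 = 168.

168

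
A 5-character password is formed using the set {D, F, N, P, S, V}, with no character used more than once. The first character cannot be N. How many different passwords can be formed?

The first character has 6−1 = 5 choices (anything except N).
The remaining 4 characters are filled from the other 5 symbols without repetition: 5 × 4 × 3 × 2 = 120.
Total: 5 × 120 = 600.

600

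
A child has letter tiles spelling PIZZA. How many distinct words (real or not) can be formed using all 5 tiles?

60

Letter multiplicities in PIZZA: A×1, I×1, P×1, Z×2.
Dividing 5! = 120 by 2! = 2 for the repeated letters gives 60.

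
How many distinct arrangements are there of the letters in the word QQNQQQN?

The 7 letters of QQNQQQN have repeats: N appearing twice and Q appearing 5 times.
The number of distinct arrangements is 7!/(5!·2!) = 5040/240 = 21.

21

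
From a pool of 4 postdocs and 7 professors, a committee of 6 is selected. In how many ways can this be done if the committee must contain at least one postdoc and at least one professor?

455

Unrestricted: C(11,6) = 462 ways to pick any 6 of the 11.
Selections missing a whole group: no postdocs → C(7,6) = 7; no professors → C(4,6) = 0.
Both groups omitted at once is impossible, so 462 − 7 = 455.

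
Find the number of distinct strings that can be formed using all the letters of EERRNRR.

The 7 letters of EERRNRR have repeats: E appearing twice and R appearing 4 times.
Dividing 7! = 5040 by 4!·2! = 48 for the repeated letters gives 105.

105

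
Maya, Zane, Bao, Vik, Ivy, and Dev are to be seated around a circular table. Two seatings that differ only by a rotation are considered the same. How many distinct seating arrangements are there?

120

Around a circle, 6 distinct people have 6!/6 = (5)! = 120 rotationally distinct seatings.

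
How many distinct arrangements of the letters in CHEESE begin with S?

20

With the first slot taken by S, it remains to arrange the other 5 letters (CHEEE).
Those 5 letters have E appearing 3 times, giving (5)!/(3!) = 20.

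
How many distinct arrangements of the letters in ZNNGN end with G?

4

With the last slot taken by G, it remains to arrange the other 4 letters (ZNNN).
Those 4 letters have N appearing 3 times, giving (4)!/(3!) = 4.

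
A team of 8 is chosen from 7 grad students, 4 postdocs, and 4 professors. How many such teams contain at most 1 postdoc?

Split by how many postdocs are chosen (0 through 1).
Sum: C(4,0)·C(11,8) + C(4,1)·C(11,7) = 165 + 1320 = 1485.

1485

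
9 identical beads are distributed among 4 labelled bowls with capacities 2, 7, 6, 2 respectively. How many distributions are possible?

Ignoring the caps, the number of non-negative solutions to x_1+…+x_4 = 9 is C(12,3) = 220.
Subtract solutions that violate a single cap (substitute x_i' = x_i − (cap_i+1)): x_1 ≥ 3 gives C(9,3) = 84; x_2 ≥ 8 gives C(4,3) = 4; x_3 ≥ 7 gives C(5,3) = 10; x_4 ≥ 3 gives C(9,3) = 84. Together 182.
Add back pairs where two caps are both exceeded: 0 + 0 + 20 + 0 + 0 + 0 = 20.
By inclusion–exclusion the count is 220 − 182 + 20 = 58.

58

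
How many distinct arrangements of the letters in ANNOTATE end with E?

630

Fix E in the last position and arrange the remaining 7 letters.
Those 7 letters have A appearing twice, N appearing twice, and T appearing twice, giving (7)!/(2!·2!·2!) = 630.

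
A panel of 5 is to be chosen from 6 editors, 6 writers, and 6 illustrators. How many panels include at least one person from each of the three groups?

6210

Unrestricted: C(18,5) = 8568 ways to pick any 5 of the 18.
Selections missing a whole group: no editors → C(12,5) = 792; no writers → C(12,5) = 792; no illustrators → C(12,5) = 792.
Add back selections omitting two groups (i.e. drawn from a single group): C(6,5) + C(6,5) + C(6,5) = 18.
By inclusion–exclusion: 8568 − 2376 + 18 = 6210.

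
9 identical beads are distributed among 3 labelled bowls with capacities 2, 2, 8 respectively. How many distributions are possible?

8

Without the upper bounds there are C(11,2) = 55 ways to split 9 among 3 bowls.
Subtract solutions that violate a single cap (substitute x_i' = x_i − (cap_i+1)): x_1 ≥ 3 gives C(8,2) = 28; x_2 ≥ 3 gives C(8,2) = 28; x_3 ≥ 9 gives C(2,2) = 1. Together 57.
Add back pairs where two caps are both exceeded: 10 + 0 + 0 = 10.
By inclusion–exclusion the count is 55 − 57 + 10 = 8.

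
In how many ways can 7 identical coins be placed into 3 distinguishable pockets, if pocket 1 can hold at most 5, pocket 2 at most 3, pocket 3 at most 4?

17

Ignoring the caps, the number of non-negative solutions to x_1+…+x_3 = 7 is C(9,2) = 36.
Subtract solutions that violate a single cap (substitute x_i' = x_i − (cap_i+1)): x_1 ≥ 6 gives C(3,2) = 3; x_2 ≥ 4 gives C(5,2) = 10; x_3 ≥ 5 gives C(4,2) = 6. Together 19.
No two caps can be exceeded simultaneously, so the pair terms are all 0.
By inclusion–exclusion the count is 36 − 19 + 0 = 17.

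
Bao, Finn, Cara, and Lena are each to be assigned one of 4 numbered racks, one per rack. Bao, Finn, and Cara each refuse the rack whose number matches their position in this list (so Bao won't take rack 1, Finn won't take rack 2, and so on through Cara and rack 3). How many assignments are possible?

Let Aᵢ (for i ∈ {1, 2, 3}) be the placements that put person i in their forbidden rack. Any j of these fix j positions, leaving (4−j)! ways to fill the rest, and there are C(3,j) ways to pick which j.
By inclusion–exclusion, the number of valid placements is Σ_{j=0}^{3} (−1)^j C(3,j)·(4−j)!.
Computing: 24 − 18 + 6 − 1 = 11.

11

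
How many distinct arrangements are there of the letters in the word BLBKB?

BLBKB has 5 letters with B appearing 3 times.
The number of distinct arrangements is 5!/(3!) = 120/6 = 20.

20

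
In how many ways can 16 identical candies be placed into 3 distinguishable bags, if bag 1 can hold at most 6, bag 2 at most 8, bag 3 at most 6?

15

By stars and bars, unrestricted non-negative solutions to x_1+…+x_3 = 16 number C(16+2,2) = 153.
Subtract solutions that violate a single cap (substitute x_i' = x_i − (cap_i+1)): x_1 ≥ 7 gives C(11,2) = 55; x_2 ≥ 9 gives C(9,2) = 36; x_3 ≥ 7 gives C(11,2) = 55. Together 146.
Add back pairs where two caps are both exceeded: 1 + 6 + 1 = 8.
By inclusion–exclusion the count is 153 − 146 + 8 = 15.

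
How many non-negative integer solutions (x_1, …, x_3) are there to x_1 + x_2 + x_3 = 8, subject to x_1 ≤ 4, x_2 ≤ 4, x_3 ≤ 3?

10

By stars and bars, unrestricted non-negative solutions to x_1+…+x_3 = 8 number C(8+2,2) = 45.
Subtract solutions that violate a single cap (substitute x_i' = x_i − (cap_i+1)): x_1 ≥ 5 gives C(5,2) = 10; x_2 ≥ 5 gives C(5,2) = 10; x_3 ≥ 4 gives C(6,2) = 15. Together 35.
No two caps can be exceeded simultaneously, so the pair terms are all 0.
By inclusion–exclusion the count is 45 − 35 + 0 = 10.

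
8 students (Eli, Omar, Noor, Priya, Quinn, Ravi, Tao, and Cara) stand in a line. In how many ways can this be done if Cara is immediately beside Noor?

10080

Place the 6 others and the Cara-Noor pair as 7 objects in a line; the pair has 2 internal arrangements.
That gives 2 × 7! = 2 × 5040 = 10080.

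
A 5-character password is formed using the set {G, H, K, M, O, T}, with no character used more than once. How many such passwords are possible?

720

With no repetition, fill the 5 characters in order: 6 choices, then 5, down to 2.
That product is 6 × 5 × 4 × 3 × 2 = 720.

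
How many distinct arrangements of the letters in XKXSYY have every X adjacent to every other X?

60

Treat the 2 copies of X as a single block. The multiset to arrange is then {XX, K, S, Y, Y}, 5 items in all.
That gives (5)!/(2!) = 60 arrangements.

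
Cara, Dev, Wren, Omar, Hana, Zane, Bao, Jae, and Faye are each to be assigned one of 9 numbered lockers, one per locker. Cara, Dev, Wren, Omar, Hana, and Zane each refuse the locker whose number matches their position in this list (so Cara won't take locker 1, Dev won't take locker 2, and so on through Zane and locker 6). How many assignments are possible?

183822

Let Aᵢ (for 1 ≤ i ≤ 6) be the placements that put person i in their forbidden locker. Any j of these fix j positions, leaving (9−j)! ways to fill the rest, and there are C(6,j) ways to pick which j.
By inclusion–exclusion, the number of valid placements is Σ_{j=0}^{6} (−1)^j C(6,j)·(9−j)!.
Computing: 362880 − 241920 + 75600 − 14400 + 1800 − 144 + 6 = 183822.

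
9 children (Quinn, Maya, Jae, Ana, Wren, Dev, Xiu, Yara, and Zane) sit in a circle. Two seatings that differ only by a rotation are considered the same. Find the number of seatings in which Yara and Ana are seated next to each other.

Treat {Yara, Ana} as one unit (2 internal orders) and seat the resulting 8 units around the table: (7)! circular arrangements.
So 2 × (7)! = 2 × 5040 = 10080.

10080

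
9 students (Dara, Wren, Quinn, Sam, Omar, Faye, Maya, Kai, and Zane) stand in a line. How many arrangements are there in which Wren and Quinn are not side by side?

Of the 9! = 362880 arrangements, those with Wren and Quinn adjacent number 2 × 8! = 80640 (treat the pair as a block with 2 internal orders).
So 362880 − 80640 = 282240 arrangements keep them apart.

282240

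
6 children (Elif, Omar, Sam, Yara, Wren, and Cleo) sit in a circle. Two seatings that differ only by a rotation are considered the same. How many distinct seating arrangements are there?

120

Seat Elif anywhere (absorbing the rotational symmetry), then permute the other 5: (5)! = 120.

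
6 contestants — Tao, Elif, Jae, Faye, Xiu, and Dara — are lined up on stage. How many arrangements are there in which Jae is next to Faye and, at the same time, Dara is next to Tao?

Treat {Jae,Faye} as one block (2 orders) and {Dara,Tao} as another (2 orders).
That leaves 4 units to arrange: 2 × 2 × 4! = 4 × 24 = 96.

96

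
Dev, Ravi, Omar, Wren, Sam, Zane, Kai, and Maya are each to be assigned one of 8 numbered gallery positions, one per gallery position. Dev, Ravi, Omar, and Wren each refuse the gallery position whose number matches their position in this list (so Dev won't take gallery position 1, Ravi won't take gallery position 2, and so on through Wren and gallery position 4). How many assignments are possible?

24024

Let Aᵢ (for 1 ≤ i ≤ 4) be the placements that put person i in their forbidden gallery position. Any j of these fix j positions, leaving (8−j)! ways to fill the rest, and there are C(4,j) ways to pick which j.
By inclusion–exclusion, the number of valid placements is Σ_{j=0}^{4} (−1)^j C(4,j)·(8−j)!.
Computing: 40320 − 20160 + 4320 − 480 + 24 = 24024.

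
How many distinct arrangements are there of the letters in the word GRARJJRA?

1680

Letter multiplicities in GRARJJRA: A×2, G×1, J×2, R×3.
The number of distinct arrangements is 8!/(3!·2!·2!) = 40320/24 = 1680.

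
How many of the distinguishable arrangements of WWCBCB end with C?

Fix C in the last position and arrange the remaining 5 letters.
Those 5 letters have B appearing twice and W appearing twice, giving (5)!/(2!·2!) = 30.

30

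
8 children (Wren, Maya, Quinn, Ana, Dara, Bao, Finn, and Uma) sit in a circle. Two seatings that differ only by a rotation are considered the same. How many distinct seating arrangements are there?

Around a circle, 8 distinct people have 8!/8 = (7)! = 5040 rotationally distinct seatings.

5040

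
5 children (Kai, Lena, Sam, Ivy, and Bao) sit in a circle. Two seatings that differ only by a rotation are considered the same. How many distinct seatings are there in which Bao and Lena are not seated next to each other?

Without the restriction there are (4)! = 24 seatings.
Those with Bao next to Lena: fuse the pair into one unit and seat 4 units around a circle — 2·(3)! = 12.
Subtracting, 24 − 12 = 12.

12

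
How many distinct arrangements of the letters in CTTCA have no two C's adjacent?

Total arrangements of CTTCA: 5!/(2!·2!) = 30.
If the two C's are adjacent, glue them into one block, leaving 4 items to arrange: (4)!/(2!) = 12 ways.
Hence 30 − 12 = 18.

18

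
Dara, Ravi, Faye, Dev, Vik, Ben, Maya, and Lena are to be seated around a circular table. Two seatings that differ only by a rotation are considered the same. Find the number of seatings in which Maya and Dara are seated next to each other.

Glue Maya and Dara into a block (2 internal orders). Seating 7 units around a circle gives (6)! arrangements.
So 2 × (6)! = 2 × 720 = 1440.

1440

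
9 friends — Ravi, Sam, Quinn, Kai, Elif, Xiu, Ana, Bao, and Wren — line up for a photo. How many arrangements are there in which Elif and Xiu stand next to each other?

80640

Place the 7 others and the Elif-Xiu pair as 8 objects in a line; the pair has 2 internal arrangements.
So the count is 2·(8)! = 80640.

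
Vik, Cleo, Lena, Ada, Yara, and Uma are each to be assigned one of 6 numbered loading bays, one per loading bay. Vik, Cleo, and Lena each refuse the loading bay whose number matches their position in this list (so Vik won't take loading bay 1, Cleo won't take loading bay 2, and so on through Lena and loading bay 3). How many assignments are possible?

426

Let Aᵢ (for i ∈ {1, 2, 3}) be the placements that put person i in their forbidden loading bay. Any j of these fix j positions, leaving (6−j)! ways to fill the rest, and there are C(3,j) ways to pick which j.
By inclusion–exclusion, the number of valid placements is Σ_{j=0}^{3} (−1)^j C(3,j)·(6−j)!.
Computing: 720 − 360 + 72 − 6 = 426.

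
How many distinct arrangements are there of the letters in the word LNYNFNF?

LNYNFNF has 7 letters with F appearing twice and N appearing 3 times.
Dividing 7! = 5040 by 3!·2! = 12 for the repeated letters gives 420.

420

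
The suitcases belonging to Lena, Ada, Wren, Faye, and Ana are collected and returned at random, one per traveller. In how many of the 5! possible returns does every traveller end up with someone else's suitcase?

Count assignments avoiding every fixed point. For any j of the 5 travellers fixed to their own suitcase, the other 5−j can be arranged in (5−j)! ways.
By inclusion–exclusion this is Σ_{j=0}^{5} (−1)^j C(5,j)·(5−j)!.
Computing: 120 − 120 + 60 − 20 + 5 − 1 = 44.

44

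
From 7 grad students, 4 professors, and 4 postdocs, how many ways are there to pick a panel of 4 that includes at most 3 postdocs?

Split by how many postdocs are chosen (0 through 3).
Sum: C(4,0)·C(11,4) + C(4,1)·C(11,3) + C(4,2)·C(11,2) + C(4,3)·C(11,1) = 330 + 660 + 330 + 44 = 1364.

1364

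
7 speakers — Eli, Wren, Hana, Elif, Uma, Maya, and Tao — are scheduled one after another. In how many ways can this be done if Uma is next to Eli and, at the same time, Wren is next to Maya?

480

Treat {Uma,Eli} as one block (2 orders) and {Wren,Maya} as another (2 orders).
That leaves 5 units to arrange: 2 × 2 × 5! = 4 × 120 = 480.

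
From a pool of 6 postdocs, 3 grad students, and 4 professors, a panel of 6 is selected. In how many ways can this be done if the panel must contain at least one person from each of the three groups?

With no constraint there are C(13,6) = 1716 possible selections.
Subtract selections that omit an entire group: no postdocs → C(7,6) = 7; no grad students → C(10,6) = 210; no professors → C(9,6) = 84.
Add back selections omitting two groups (i.e. drawn from a single group): C(6,6) + C(3,6) + C(4,6) = 1.
By inclusion–exclusion: 1716 − 301 + 1 = 1416.

1416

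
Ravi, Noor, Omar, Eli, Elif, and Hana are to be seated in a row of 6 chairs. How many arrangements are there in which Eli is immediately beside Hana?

240

Treat {Eli, Hana} as a single unit. There are 5 units to order, and the pair itself can be ordered 2 ways.
That gives 2 × 5! = 2 × 120 = 240.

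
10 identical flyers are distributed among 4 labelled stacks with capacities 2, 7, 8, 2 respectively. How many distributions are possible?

By stars and bars, unrestricted non-negative solutions to x_1+…+x_4 = 10 number C(10+3,3) = 286.
Subtract solutions that violate a single cap (substitute x_i' = x_i − (cap_i+1)): x_1 ≥ 3 gives C(10,3) = 120; x_2 ≥ 8 gives C(5,3) = 10; x_3 ≥ 9 gives C(4,3) = 4; x_4 ≥ 3 gives C(10,3) = 120. Together 254.
Add back pairs where two caps are both exceeded: 0 + 0 + 35 + 0 + 0 + 0 = 35.
By inclusion–exclusion the count is 286 − 254 + 35 = 67.

67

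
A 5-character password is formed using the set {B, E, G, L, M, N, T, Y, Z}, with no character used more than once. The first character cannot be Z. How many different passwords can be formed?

The first character has 9−1 = 8 choices (anything except Z).
The remaining 4 characters are filled from the other 8 symbols without repetition: 8 × 7 × 6 × 5 = 1680.
Total: 8 × 1680 = 13440.

13440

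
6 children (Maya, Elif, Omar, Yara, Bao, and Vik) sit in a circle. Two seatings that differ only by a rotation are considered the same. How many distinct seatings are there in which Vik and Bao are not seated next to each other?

72

Without the restriction there are (5)! = 120 seatings.
Those with Vik next to Bao: fuse the pair into one unit and seat 5 units around a circle — 2·(4)! = 48.
Subtracting, 120 − 48 = 72.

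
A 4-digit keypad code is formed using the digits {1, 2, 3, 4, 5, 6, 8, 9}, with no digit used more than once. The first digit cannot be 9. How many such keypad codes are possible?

The first digit has 8−1 = 7 choices (anything except 9).
The remaining 3 digits are filled from the other 7 symbols without repetition: 7 × 6 × 5 = 210.
Total: 7 × 210 = 1470.

1470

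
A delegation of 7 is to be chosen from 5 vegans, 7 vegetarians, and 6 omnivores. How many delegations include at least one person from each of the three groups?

28987

Total 7-person selections from all 18: C(18,7) = 31824.
Selections missing a whole group: no vegans → C(13,7) = 1716; no vegetarians → C(11,7) = 330; no omnivores → C(12,7) = 792.
Add back selections omitting two groups (i.e. drawn from a single group): C(5,7) + C(7,7) + C(6,7) = 1.
By inclusion–exclusion: 31824 − 2838 + 1 = 28987.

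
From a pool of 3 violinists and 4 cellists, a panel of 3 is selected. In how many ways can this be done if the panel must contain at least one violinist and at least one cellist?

Unrestricted: C(7,3) = 35 ways to pick any 3 of the 7.
Selections missing a whole group: no violinists → C(4,3) = 4; no cellists → C(3,3) = 1.
Both groups omitted at once is impossible, so 35 − 5 = 30.

30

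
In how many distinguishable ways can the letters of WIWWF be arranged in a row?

20

Letter multiplicities in WIWWF: F×1, I×1, W×3.
The number of distinct arrangements is 5!/(3!) = 120/6 = 20.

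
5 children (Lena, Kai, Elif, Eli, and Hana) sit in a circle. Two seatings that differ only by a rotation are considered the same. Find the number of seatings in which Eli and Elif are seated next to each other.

Treat {Eli, Elif} as one unit (2 internal orders) and seat the resulting 4 units around the table: (3)! circular arrangements.
So 2 × (3)! = 2 × 6 = 12.

12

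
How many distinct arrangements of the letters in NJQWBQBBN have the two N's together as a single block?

3360

Treat the 2 copies of N as a single block. The multiset to arrange is then {NN, B, B, B, J, Q, Q, W}, 8 items in all.
That gives (8)!/(3!·2!) = 3360 arrangements.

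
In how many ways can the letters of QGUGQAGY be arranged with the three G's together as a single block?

Treat the 3 copies of G as a single block. The multiset to arrange is then {GGG, A, Q, Q, U, Y}, 6 items in all.
That gives (6)!/(2!) = 360 arrangements.

360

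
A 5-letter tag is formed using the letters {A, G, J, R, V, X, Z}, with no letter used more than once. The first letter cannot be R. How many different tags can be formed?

The first letter has 7−1 = 6 choices (anything except R).
The remaining 4 letters are filled from the other 6 symbols without repetition: 6 × 5 × 4 × 3 = 360.
Total: 6 × 360 = 2160.

2160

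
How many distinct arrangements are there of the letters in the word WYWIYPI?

The 7 letters of WYWIYPI have repeats: I appearing twice, W appearing twice, and Y appearing twice.
So there are 7! / (2!·2!·2!) = 630 distinguishable arrangements.

630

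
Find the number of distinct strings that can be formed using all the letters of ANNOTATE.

5040

The 8 letters of ANNOTATE have repeats: A appearing twice, N appearing twice, and T appearing twice.
Dividing 8! = 40320 by 2!·2!·2! = 8 for the repeated letters gives 5040.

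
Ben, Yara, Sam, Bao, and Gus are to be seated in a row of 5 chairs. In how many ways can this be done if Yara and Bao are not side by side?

Of the 5! = 120 arrangements, those with Yara and Bao adjacent number 2 × 4! = 48 (treat the pair as a block with 2 internal orders).
So 120 − 48 = 72 arrangements keep them apart.

72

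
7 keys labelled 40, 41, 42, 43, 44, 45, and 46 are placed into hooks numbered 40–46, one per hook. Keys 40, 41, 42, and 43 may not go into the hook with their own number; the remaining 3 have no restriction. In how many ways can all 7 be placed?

2790

Let Aᵢ (for 40 ≤ i ≤ 43) be the placements that put key i in its forbidden hook. Any j of these fix j positions, leaving (7−j)! ways to fill the rest, and there are C(4,j) ways to pick which j.
By inclusion–exclusion, the number of valid placements is Σ_{j=0}^{4} (−1)^j C(4,j)·(7−j)!.
Computing: 5040 − 2880 + 720 − 96 + 6 = 2790.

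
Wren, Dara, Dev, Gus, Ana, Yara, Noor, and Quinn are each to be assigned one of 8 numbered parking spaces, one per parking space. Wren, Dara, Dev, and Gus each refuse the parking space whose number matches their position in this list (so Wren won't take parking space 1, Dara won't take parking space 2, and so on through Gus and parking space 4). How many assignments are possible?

Let Aᵢ (for 1 ≤ i ≤ 4) be the placements that put person i in their forbidden parking space. Any j of these fix j positions, leaving (8−j)! ways to fill the rest, and there are C(4,j) ways to pick which j.
By inclusion–exclusion, the number of valid placements is Σ_{j=0}^{4} (−1)^j C(4,j)·(8−j)!.
Computing: 40320 − 20160 + 4320 − 480 + 24 = 24024.

24024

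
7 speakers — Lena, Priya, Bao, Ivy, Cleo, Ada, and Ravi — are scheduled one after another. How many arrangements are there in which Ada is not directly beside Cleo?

3600

There are 7! = 5040 arrangements in all. If Ada and Cleo are adjacent, merging them into one block gives 2·(6)! = 1440 arrangements.
So 5040 − 1440 = 3600 arrangements keep them apart.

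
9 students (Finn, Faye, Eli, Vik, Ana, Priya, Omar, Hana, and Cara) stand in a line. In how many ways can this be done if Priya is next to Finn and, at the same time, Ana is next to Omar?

Treat {Priya,Finn} as one block (2 orders) and {Ana,Omar} as another (2 orders).
That leaves 7 units to arrange: 2 × 2 × 7! = 4 × 5040 = 20160.

20160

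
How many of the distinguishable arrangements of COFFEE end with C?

30

Fix C in the last position and arrange the remaining 5 letters.
Those 5 letters have E appearing twice and F appearing twice, giving (5)!/(2!·2!) = 30.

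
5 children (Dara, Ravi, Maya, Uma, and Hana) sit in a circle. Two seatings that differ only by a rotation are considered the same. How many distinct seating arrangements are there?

24

Around a circle, 5 distinct people have 5!/5 = (4)! = 24 rotationally distinct seatings.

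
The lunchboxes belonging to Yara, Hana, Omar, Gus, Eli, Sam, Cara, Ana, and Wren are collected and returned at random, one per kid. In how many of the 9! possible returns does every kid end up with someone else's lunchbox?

133496

Let Aᵢ be the assignments in which kid i gets their own lunchbox. We want the size of the complement of A₁∪…∪A_9.
By inclusion–exclusion this is Σ_{j=0}^{9} (−1)^j C(9,j)·(9−j)!.
Computing: 362880 − 362880 + 181440 − 60480 + 15120 − 3024 + 504 − 72 + 9 − 1 = 133496.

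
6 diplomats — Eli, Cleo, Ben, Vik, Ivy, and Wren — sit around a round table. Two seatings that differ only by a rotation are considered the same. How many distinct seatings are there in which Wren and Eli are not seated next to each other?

72

Without the restriction there are (5)! = 120 seatings.
Seatings with Wren beside Eli: treat them as a block with 2 internal orders, giving 2 × (4)! = 48.
Subtracting, 120 − 48 = 72.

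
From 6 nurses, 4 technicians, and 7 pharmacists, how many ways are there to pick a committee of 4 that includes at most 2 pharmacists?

1995

Split by how many pharmacists are chosen (0 through 2).
Sum: C(7,0)·C(10,4) + C(7,1)·C(10,3) + C(7,2)·C(10,2) = 210 + 840 + 945 = 1995.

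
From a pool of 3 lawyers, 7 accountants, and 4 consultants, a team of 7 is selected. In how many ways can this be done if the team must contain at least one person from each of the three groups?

2982

With no constraint there are C(14,7) = 3432 possible selections.
Selections missing a whole group: no lawyers → C(11,7) = 330; no accountants → C(7,7) = 1; no consultants → C(10,7) = 120.
Add back selections omitting two groups (i.e. drawn from a single group): C(3,7) + C(7,7) + C(4,7) = 1.
By inclusion–exclusion: 3432 − 451 + 1 = 2982.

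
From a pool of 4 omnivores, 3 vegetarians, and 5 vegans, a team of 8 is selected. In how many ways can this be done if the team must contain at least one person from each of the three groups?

485

With no constraint there are C(12,8) = 495 possible selections.
Selections missing a whole group: no omnivores → C(8,8) = 1; no vegetarians → C(9,8) = 9; no vegans → C(7,8) = 0.
Add back selections omitting two groups (i.e. drawn from a single group): C(4,8) + C(3,8) + C(5,8) = 0.
By inclusion–exclusion: 495 − 10 + 0 = 485.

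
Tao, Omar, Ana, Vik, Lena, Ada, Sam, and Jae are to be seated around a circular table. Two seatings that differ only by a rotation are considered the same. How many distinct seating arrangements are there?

5040

Fix one person's seat to break rotational symmetry; the remaining 7 people can be arranged in (7)! = 5040 ways.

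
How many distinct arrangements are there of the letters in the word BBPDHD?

The 6 letters of BBPDHD have repeats: B appearing twice and D appearing twice.
Dividing 6! = 720 by 2!·2! = 4 for the repeated letters gives 180.

180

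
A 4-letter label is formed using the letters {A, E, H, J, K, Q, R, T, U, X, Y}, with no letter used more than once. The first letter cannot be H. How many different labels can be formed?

7200

The first letter has 11−1 = 10 choices (anything except H).
The remaining 3 letters are filled from the other 10 symbols without repetition: 10 × 9 × 8 = 720.
Total: 10 × 720 = 7200.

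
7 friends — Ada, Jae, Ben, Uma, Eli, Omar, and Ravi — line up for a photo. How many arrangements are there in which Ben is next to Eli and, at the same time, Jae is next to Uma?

480

Treat {Ben,Eli} as one block (2 orders) and {Jae,Uma} as another (2 orders).
That leaves 5 units to arrange: 2 × 2 × 5! = 4 × 120 = 480.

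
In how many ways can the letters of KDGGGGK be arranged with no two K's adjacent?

Total arrangements of KDGGGGK: 7!/(4!·2!) = 105.
Arrangements with the K's together: treat KK as one letter, giving (6)!/(4!) = 30.
Subtracting, 105 − 30 = 75 arrangements keep the K's apart.

75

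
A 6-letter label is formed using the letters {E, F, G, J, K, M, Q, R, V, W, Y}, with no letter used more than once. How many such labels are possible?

332640

This is a permutation of 6 out of 11: P(11,6) = 11!/5!.
11 × 10 × 9 × 8 × 7 × 6 = 332640.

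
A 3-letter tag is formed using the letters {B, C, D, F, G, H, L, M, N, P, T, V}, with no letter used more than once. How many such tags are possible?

Choose and order 3 of the 12 symbols: the first letter has 12 options, the next 11, then 10.
That product is 12 × 11 × 10 = 1320.

1320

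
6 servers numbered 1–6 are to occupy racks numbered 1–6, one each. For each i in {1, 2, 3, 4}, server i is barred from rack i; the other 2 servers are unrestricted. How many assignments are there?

Let Aᵢ (for 1 ≤ i ≤ 4) be the placements that put server i in its forbidden rack. Any j of these fix j positions, leaving (6−j)! ways to fill the rest, and there are C(4,j) ways to pick which j.
By inclusion–exclusion, the number of valid placements is Σ_{j=0}^{4} (−1)^j C(4,j)·(6−j)!.
Computing: 720 − 480 + 144 − 24 + 2 = 362.

362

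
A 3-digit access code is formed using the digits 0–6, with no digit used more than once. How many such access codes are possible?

This is a permutation of 3 out of 7: P(7,3) = 7!/4!.
7 × 6 × 5 = 210.

210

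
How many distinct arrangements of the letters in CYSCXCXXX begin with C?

With the first slot taken by C, it remains to arrange the other 8 letters (YSCXCXXX).
Those 8 letters have C appearing twice and X appearing 4 times, giving (8)!/(4!·2!) = 840.

840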